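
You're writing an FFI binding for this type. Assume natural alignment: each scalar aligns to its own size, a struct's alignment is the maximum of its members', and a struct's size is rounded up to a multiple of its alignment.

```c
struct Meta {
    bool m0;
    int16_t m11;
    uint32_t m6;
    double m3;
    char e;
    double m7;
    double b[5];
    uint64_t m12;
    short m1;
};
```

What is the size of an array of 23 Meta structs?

2024

@0: m0 [1B, align 1] → 1
+1 pad (align 2)
@2: m11 [2B, align 2] → 4
@4: m6 [4B, align 4] → 8
@8: m3 [8B, align 8] → 16
@16: e [1B, align 1] → 17
+7 pad (align 8)
@24: m7 [8B, align 8] → 32
@32: b [40B, align 8] → 72
@72: m12 [8B, align 8] → 80
@80: m1 [2B, align 2] → 82
+6 tail pad (align 8)
size 88, align 8
array of 23: 23 × 88 = 2024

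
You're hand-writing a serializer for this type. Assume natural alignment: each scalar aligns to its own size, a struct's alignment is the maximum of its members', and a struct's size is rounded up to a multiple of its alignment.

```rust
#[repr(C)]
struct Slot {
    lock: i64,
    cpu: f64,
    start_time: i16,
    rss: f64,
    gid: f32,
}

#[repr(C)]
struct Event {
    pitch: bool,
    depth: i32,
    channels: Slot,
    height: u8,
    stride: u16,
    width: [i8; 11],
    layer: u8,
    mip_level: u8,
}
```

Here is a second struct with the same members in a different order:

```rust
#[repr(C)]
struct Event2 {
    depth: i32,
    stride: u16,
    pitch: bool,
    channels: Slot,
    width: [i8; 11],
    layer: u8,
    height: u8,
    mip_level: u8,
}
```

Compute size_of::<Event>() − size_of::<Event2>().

8

Slot: lock at 0 (size 8, align 8) → ends 8; cpu at 8 (size 8, align 8) → ends 16; start_time at 16 (size 2, align 2) → ends 18; pad 6 to align 8 for rss; rss at 24 (size 8, align 8) → ends 32; gid at 32 (size 4, align 4) → ends 36; tail pad 4 to reach multiple of 8; total 40 bytes, alignment 8
pitch at 0 (size 1, align 1) → ends 1
pad 3 to align 4 for depth
depth at 4 (size 4, align 4) → ends 8
channels at 8 (size 40, align 8) → ends 48
height at 48 (size 1, align 1) → ends 49
pad 1 to align 2 for stride
stride at 50 (size 2, align 2) → ends 52
width at 52 (size 11, align 1) → ends 63
layer at 63 (size 1, align 1) → ends 64
mip_level at 64 (size 1, align 1) → ends 65
tail pad 7 to reach multiple of 8
total 72 bytes, alignment 8
— Event2 —
depth at 0 (size 4, align 4) → ends 4
stride at 4 (size 2, align 2) → ends 6
pitch at 6 (size 1, align 1) → ends 7
pad 1 to align 8 for channels
channels at 8 (size 40, align 8) → ends 48
width at 48 (size 11, align 1) → ends 59
layer at 59 (size 1, align 1) → ends 60
height at 60 (size 1, align 1) → ends 61
mip_level at 61 (size 1, align 1) → ends 62
tail pad 2 to reach multiple of 8
total 64 bytes, alignment 8
72 − 64 = 8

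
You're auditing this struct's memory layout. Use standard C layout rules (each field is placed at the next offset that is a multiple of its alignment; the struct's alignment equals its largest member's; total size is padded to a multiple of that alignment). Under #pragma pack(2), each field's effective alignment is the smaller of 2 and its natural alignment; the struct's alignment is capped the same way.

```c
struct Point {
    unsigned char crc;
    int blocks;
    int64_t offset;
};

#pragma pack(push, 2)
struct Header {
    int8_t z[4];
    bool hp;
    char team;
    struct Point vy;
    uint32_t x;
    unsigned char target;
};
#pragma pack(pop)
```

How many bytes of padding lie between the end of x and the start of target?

Point: 0..1  crc  (1B, 1-aligned); 1..4  -- padding (3B); 4..8  blocks  (4B, 4-aligned); 8..16  offset  (8B, 8-aligned); sizeof = 16, alignof = 8
0..4  z  (4B, 1-aligned)
4..5  hp  (1B, 1-aligned)
5..6  team  (1B, 1-aligned)
6..22  vy  (16B, 2-aligned)
22..26  x  (4B, 2-aligned)
26..27  target  (1B, 1-aligned)

0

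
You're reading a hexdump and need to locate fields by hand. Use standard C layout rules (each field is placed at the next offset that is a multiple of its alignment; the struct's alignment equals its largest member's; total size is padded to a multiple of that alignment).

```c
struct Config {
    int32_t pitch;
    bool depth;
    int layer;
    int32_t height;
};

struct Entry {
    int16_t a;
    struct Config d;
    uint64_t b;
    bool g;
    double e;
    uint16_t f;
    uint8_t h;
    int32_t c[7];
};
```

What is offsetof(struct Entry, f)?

Config: pitch at 0 (size 4, align 4) → ends 4; depth at 4 (size 1, align 1) → ends 5; pad 3 to align 4 for layer; layer at 8 (size 4, align 4) → ends 12; height at 12 (size 4, align 4) → ends 16; total 16 bytes, alignment 4
a at 0 (size 2, align 2) → ends 2
pad 2 to align 4 for d
d at 4 (size 16, align 4) → ends 20
pad 4 to align 8 for b
b at 24 (size 8, align 8) → ends 32
g at 32 (size 1, align 1) → ends 33
pad 7 to align 8 for e
e at 40 (size 8, align 8) → ends 48
f at 48 (size 2, align 2) → ends 50

48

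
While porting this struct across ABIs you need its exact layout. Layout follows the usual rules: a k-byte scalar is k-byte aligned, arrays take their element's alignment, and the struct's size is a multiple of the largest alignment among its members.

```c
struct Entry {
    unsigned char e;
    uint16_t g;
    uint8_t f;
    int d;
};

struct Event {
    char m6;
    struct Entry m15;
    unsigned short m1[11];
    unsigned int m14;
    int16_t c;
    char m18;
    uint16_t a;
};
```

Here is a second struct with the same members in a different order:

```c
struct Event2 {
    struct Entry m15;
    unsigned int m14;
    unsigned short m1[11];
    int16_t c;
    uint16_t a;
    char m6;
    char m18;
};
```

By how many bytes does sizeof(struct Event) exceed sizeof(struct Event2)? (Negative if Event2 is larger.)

8

Entry: @0: e [1B, align 1] → 1; +1 pad (align 2); @2: g [2B, align 2] → 4; @4: f [1B, align 1] → 5; +3 pad (align 4); @8: d [4B, align 4] → 12; size 12, align 4
@0: m6 [1B, align 1] → 1
+3 pad (align 4)
@4: m15 [12B, align 4] → 16
@16: m1 [22B, align 2] → 38
+2 pad (align 4)
@40: m14 [4B, align 4] → 44
@44: c [2B, align 2] → 46
@46: m18 [1B, align 1] → 47
+1 pad (align 2)
@48: a [2B, align 2] → 50
+2 tail pad (align 4)
size 52, align 4
— Event2 —
@0: m15 [12B, align 4] → 12
@12: m14 [4B, align 4] → 16
@16: m1 [22B, align 2] → 38
@38: c [2B, align 2] → 40
@40: a [2B, align 2] → 42
@42: m6 [1B, align 1] → 43
@43: m18 [1B, align 1] → 44
size 44, align 4
52 − 44 = 8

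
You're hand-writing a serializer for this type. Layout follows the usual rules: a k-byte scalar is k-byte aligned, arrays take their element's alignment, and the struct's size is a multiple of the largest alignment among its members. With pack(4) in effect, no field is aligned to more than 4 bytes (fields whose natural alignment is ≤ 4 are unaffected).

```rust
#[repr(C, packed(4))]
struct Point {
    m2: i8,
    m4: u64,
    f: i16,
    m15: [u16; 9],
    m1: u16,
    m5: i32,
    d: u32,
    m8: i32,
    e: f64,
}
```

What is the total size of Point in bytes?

56

@0: m2 [1B, align 1] → 1
+3 pad (align 4)
@4: m4 [8B, align 4] → 12
@12: f [2B, align 2] → 14
@14: m15 [18B, align 2] → 32
@32: m1 [2B, align 2] → 34
+2 pad (align 4)
@36: m5 [4B, align 4] → 40
@40: d [4B, align 4] → 44
@44: m8 [4B, align 4] → 48
@48: e [8B, align 4] → 56
size 56, align 4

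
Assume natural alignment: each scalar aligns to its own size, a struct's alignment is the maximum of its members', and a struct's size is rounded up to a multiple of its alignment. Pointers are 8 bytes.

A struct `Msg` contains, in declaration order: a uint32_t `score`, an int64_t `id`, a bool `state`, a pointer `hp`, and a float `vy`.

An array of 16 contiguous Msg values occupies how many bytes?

@0: score [4B, align 4] → 4
+4 pad (align 8)
@8: id [8B, align 8] → 16
@16: state [1B, align 1] → 17
+7 pad (align 8)
@24: hp [8B, align 8] → 32
@32: vy [4B, align 4] → 36
+4 tail pad (align 8)
size 40, align 8
array of 16: 16 × 40 = 640

640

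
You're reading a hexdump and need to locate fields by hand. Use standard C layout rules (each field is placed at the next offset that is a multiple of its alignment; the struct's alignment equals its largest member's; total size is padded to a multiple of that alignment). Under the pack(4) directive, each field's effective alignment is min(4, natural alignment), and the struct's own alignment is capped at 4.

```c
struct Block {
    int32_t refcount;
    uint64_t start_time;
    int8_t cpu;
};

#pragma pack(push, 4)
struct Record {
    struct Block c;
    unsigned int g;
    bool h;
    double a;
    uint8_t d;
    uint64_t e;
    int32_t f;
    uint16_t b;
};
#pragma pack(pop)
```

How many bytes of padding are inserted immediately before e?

3

Block: @0: refcount [4B, align 4] → 4; +4 pad (align 8); @8: start_time [8B, align 8] → 16; @16: cpu [1B, align 1] → 17; +7 tail pad (align 8); size 24, align 8
@0: c [24B, align 4] → 24
@24: g [4B, align 4] → 28
@28: h [1B, align 1] → 29
+3 pad (align 4)
@32: a [8B, align 4] → 40
@40: d [1B, align 1] → 41
+3 pad (align 4)
@44: e [8B, align 4] → 52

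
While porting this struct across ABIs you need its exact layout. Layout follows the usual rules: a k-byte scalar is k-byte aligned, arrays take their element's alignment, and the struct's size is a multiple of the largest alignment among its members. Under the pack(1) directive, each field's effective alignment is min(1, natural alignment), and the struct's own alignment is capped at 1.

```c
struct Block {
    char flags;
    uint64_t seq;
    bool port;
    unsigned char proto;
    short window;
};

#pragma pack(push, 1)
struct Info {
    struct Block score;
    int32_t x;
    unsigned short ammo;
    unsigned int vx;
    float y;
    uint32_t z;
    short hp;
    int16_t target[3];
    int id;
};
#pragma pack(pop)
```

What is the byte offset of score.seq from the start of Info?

8

Block: flags at 0 (size 1, align 1) → ends 1; pad 7 to align 8 for seq; seq at 8 (size 8, align 8) → ends 16; port at 16 (size 1, align 1) → ends 17; proto at 17 (size 1, align 1) → ends 18; window at 18 (size 2, align 2) → ends 20; tail pad 4 to reach multiple of 8; total 24 bytes, alignment 8
score at 0 (size 24, align 1) → ends 24
within Block: seq at 8
0 + 8 = 8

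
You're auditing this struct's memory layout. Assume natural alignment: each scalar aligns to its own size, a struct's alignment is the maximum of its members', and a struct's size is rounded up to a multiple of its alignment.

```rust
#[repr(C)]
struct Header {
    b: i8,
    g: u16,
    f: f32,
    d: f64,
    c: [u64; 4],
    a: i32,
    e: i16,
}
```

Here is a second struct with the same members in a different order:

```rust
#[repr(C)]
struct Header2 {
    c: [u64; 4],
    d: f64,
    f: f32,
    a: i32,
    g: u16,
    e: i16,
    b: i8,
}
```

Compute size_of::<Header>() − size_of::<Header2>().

0..1  b  (1B, 1-aligned)
1..2  -- padding (1B)
2..4  g  (2B, 2-aligned)
4..8  f  (4B, 4-aligned)
8..16  d  (8B, 8-aligned)
16..48  c  (32B, 8-aligned)
48..52  a  (4B, 4-aligned)
52..54  e  (2B, 2-aligned)
54..56  -- tail padding (2B)
sizeof = 56, alignof = 8
— Header2 —
0..32  c  (32B, 8-aligned)
32..40  d  (8B, 8-aligned)
40..44  f  (4B, 4-aligned)
44..48  a  (4B, 4-aligned)
48..50  g  (2B, 2-aligned)
50..52  e  (2B, 2-aligned)
52..53  b  (1B, 1-aligned)
53..56  -- tail padding (3B)
sizeof = 56, alignof = 8
56 − 56 = 0

0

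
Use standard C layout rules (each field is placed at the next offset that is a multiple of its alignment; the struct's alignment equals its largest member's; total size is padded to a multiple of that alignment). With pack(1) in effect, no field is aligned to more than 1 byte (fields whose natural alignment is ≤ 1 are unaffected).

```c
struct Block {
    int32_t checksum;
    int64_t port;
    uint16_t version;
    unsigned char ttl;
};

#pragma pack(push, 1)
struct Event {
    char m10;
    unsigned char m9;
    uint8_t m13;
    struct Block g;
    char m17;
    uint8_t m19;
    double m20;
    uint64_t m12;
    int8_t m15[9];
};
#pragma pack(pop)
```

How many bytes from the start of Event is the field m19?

Block: @0: checksum [4B, align 4] → 4; +4 pad (align 8); @8: port [8B, align 8] → 16; @16: version [2B, align 2] → 18; @18: ttl [1B, align 1] → 19; +5 tail pad (align 8); size 24, align 8
@0: m10 [1B, align 1] → 1
@1: m9 [1B, align 1] → 2
@2: m13 [1B, align 1] → 3
@3: g [24B, align 1] → 27
@27: m17 [1B, align 1] → 28
@28: m19 [1B, align 1] → 29

28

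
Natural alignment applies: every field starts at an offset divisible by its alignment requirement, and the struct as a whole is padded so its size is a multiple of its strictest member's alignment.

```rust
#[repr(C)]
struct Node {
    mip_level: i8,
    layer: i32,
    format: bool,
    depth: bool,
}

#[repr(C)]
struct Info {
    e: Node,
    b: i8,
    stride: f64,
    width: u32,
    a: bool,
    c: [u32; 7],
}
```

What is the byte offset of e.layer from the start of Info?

4

Node: @0: mip_level [1B, align 1] → 1; +3 pad (align 4); @4: layer [4B, align 4] → 8; @8: format [1B, align 1] → 9; @9: depth [1B, align 1] → 10; +2 tail pad (align 4); size 12, align 4
@0: e [12B, align 4] → 12
within Node: layer at 4
0 + 4 = 4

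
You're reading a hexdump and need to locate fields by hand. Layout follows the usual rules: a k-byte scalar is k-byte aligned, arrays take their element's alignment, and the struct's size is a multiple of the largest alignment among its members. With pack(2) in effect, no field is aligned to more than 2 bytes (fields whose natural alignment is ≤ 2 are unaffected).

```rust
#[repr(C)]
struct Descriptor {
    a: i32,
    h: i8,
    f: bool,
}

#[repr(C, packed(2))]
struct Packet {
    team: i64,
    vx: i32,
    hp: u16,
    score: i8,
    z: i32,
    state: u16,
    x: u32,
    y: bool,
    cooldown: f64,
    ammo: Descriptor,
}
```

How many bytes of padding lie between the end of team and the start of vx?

0

Descriptor: a at 0 (size 4, align 4) → ends 4; h at 4 (size 1, align 1) → ends 5; f at 5 (size 1, align 1) → ends 6; tail pad 2 to reach multiple of 4; total 8 bytes, alignment 4
team at 0 (size 8, align 2) → ends 8
vx at 8 (size 4, align 2) → ends 12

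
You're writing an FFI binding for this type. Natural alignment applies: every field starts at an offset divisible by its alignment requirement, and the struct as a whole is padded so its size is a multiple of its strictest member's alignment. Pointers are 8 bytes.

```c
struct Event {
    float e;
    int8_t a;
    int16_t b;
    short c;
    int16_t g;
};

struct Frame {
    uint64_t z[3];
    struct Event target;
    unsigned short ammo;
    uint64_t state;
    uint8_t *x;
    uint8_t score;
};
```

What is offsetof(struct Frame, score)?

Event: e at 0 (size 4, align 4) → ends 4; a at 4 (size 1, align 1) → ends 5; pad 1 to align 2 for b; b at 6 (size 2, align 2) → ends 8; c at 8 (size 2, align 2) → ends 10; g at 10 (size 2, align 2) → ends 12; total 12 bytes, alignment 4
z at 0 (size 24, align 8) → ends 24
target at 24 (size 12, align 4) → ends 36
ammo at 36 (size 2, align 2) → ends 38
pad 2 to align 8 for state
state at 40 (size 8, align 8) → ends 48
x at 48 (size 8, align 8) → ends 56
score at 56 (size 1, align 1) → ends 57

56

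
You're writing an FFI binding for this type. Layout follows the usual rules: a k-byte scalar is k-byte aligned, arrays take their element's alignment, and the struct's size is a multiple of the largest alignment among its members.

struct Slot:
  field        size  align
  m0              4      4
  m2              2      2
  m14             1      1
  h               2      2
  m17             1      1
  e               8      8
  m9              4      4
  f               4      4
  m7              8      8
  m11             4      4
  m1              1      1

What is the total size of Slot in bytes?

@0: m0 [4B, align 4] → 4
@4: m2 [2B, align 2] → 6
@6: m14 [1B, align 1] → 7
+1 pad (align 2)
@8: h [2B, align 2] → 10
@10: m17 [1B, align 1] → 11
+5 pad (align 8)
@16: e [8B, align 8] → 24
@24: m9 [4B, align 4] → 28
@28: f [4B, align 4] → 32
@32: m7 [8B, align 8] → 40
@40: m11 [4B, align 4] → 44
@44: m1 [1B, align 1] → 45
+3 tail pad (align 8)
size 48, align 8

48 bytes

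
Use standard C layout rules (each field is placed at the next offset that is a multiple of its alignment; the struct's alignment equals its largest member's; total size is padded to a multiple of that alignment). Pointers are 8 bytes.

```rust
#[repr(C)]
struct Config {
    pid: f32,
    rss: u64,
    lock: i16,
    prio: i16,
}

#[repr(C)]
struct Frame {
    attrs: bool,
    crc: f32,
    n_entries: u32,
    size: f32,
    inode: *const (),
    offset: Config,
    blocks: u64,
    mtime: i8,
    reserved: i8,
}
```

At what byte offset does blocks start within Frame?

48

Config: pid at 0 (size 4, align 4) → ends 4; pad 4 to align 8 for rss; rss at 8 (size 8, align 8) → ends 16; lock at 16 (size 2, align 2) → ends 18; prio at 18 (size 2, align 2) → ends 20; tail pad 4 to reach multiple of 8; total 24 bytes, alignment 8
attrs at 0 (size 1, align 1) → ends 1
pad 3 to align 4 for crc
crc at 4 (size 4, align 4) → ends 8
n_entries at 8 (size 4, align 4) → ends 12
size at 12 (size 4, align 4) → ends 16
inode at 16 (size 8, align 8) → ends 24
offset at 24 (size 24, align 8) → ends 48
blocks at 48 (size 8, align 8) → ends 56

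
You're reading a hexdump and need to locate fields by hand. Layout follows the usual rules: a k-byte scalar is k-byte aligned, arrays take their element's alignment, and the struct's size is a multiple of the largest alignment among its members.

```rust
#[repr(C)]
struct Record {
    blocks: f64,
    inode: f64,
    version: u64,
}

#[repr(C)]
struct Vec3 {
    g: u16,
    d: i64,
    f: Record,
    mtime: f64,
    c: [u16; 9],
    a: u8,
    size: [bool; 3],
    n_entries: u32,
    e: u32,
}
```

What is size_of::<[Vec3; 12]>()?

Record: blocks at 0 (size 8, align 8) → ends 8; inode at 8 (size 8, align 8) → ends 16; version at 16 (size 8, align 8) → ends 24; total 24 bytes, alignment 8
g at 0 (size 2, align 2) → ends 2
pad 6 to align 8 for d
d at 8 (size 8, align 8) → ends 16
f at 16 (size 24, align 8) → ends 40
mtime at 40 (size 8, align 8) → ends 48
c at 48 (size 18, align 2) → ends 66
a at 66 (size 1, align 1) → ends 67
size at 67 (size 3, align 1) → ends 70
pad 2 to align 4 for n_entries
n_entries at 72 (size 4, align 4) → ends 76
e at 76 (size 4, align 4) → ends 80
total 80 bytes, alignment 8
array of 12: 12 × 80 = 960

960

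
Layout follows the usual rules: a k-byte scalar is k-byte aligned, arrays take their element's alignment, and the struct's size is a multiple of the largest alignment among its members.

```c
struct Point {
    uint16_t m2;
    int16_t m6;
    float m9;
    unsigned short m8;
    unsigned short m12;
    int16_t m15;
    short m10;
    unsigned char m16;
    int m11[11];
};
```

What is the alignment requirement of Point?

4

member alignments: m2=2, m6=2, m9=4, m8=2, m12=2, m15=2, m10=2, m16=1, m11=4
max = 4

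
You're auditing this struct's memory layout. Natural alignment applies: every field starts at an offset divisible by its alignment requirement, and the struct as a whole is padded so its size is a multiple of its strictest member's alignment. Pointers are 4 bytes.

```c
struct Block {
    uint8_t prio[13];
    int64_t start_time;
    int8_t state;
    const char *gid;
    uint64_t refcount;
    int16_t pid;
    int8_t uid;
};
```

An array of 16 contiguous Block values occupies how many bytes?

768

@0: prio [13B, align 1] → 13
+3 pad (align 8)
@16: start_time [8B, align 8] → 24
@24: state [1B, align 1] → 25
+3 pad (align 4)
@28: gid [4B, align 4] → 32
@32: refcount [8B, align 8] → 40
@40: pid [2B, align 2] → 42
@42: uid [1B, align 1] → 43
+5 tail pad (align 8)
size 48, align 8
array of 16: 16 × 48 = 768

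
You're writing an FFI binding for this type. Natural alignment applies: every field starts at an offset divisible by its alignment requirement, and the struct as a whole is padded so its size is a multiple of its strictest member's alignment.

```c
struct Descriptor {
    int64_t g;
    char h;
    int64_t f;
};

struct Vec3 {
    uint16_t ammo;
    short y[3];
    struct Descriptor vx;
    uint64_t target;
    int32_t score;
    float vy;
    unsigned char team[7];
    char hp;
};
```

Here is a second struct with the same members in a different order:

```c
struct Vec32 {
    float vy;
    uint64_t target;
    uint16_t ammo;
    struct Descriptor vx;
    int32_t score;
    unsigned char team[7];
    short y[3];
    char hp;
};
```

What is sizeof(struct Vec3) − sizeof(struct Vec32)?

Descriptor: 0..8  g  (8B, 8-aligned); 8..9  h  (1B, 1-aligned); 9..16  -- padding (7B); 16..24  f  (8B, 8-aligned); sizeof = 24, alignof = 8
0..2  ammo  (2B, 2-aligned)
2..8  y  (6B, 2-aligned)
8..32  vx  (24B, 8-aligned)
32..40  target  (8B, 8-aligned)
40..44  score  (4B, 4-aligned)
44..48  vy  (4B, 4-aligned)
48..55  team  (7B, 1-aligned)
55..56  hp  (1B, 1-aligned)
sizeof = 56, alignof = 8
— Vec32 —
0..4  vy  (4B, 4-aligned)
4..8  -- padding (4B)
8..16  target  (8B, 8-aligned)
16..18  ammo  (2B, 2-aligned)
18..24  -- padding (6B)
24..48  vx  (24B, 8-aligned)
48..52  score  (4B, 4-aligned)
52..59  team  (7B, 1-aligned)
59..60  -- padding (1B)
60..66  y  (6B, 2-aligned)
66..67  hp  (1B, 1-aligned)
67..72  -- tail padding (5B)
sizeof = 72, alignof = 8
56 − 72 = -16

-16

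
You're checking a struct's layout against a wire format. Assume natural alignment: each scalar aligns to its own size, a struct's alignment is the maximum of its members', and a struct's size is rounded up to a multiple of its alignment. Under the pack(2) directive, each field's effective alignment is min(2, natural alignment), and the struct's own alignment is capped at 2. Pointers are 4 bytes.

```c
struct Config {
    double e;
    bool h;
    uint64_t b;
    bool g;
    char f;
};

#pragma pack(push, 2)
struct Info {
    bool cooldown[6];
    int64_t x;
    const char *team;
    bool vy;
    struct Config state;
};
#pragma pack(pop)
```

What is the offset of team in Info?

Config: 0..8  e  (8B, 8-aligned); 8..9  h  (1B, 1-aligned); 9..16  -- padding (7B); 16..24  b  (8B, 8-aligned); 24..25  g  (1B, 1-aligned); 25..26  f  (1B, 1-aligned); 26..32  -- tail padding (6B); sizeof = 32, alignof = 8
0..6  cooldown  (6B, 1-aligned)
6..14  x  (8B, 2-aligned)
14..18  team  (4B, 2-aligned)

14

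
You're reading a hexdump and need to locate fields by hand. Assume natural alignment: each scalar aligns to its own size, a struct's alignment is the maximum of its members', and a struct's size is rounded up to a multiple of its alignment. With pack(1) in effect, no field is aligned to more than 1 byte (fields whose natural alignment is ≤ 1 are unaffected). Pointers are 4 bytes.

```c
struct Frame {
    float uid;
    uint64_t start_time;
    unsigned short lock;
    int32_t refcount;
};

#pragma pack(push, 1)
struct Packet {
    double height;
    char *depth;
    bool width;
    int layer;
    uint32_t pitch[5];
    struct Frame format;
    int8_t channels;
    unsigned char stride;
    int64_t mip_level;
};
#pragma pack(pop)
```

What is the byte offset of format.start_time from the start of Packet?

45

Frame: uid at 0 (size 4, align 4) → ends 4; pad 4 to align 8 for start_time; start_time at 8 (size 8, align 8) → ends 16; lock at 16 (size 2, align 2) → ends 18; pad 2 to align 4 for refcount; refcount at 20 (size 4, align 4) → ends 24; total 24 bytes, alignment 8
height at 0 (size 8, align 1) → ends 8
depth at 8 (size 4, align 1) → ends 12
width at 12 (size 1, align 1) → ends 13
layer at 13 (size 4, align 1) → ends 17
pitch at 17 (size 20, align 1) → ends 37
format at 37 (size 24, align 1) → ends 61
within Frame: start_time at 8
37 + 8 = 45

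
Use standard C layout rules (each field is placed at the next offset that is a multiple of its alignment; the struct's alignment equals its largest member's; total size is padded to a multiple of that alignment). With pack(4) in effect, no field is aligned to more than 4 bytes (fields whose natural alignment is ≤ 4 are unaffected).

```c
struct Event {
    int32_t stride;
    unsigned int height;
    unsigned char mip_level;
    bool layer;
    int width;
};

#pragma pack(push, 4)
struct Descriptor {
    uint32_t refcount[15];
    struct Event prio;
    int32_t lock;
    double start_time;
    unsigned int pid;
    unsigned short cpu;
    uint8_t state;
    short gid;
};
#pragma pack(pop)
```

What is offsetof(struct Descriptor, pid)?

Event: 0..4  stride  (4B, 4-aligned); 4..8  height  (4B, 4-aligned); 8..9  mip_level  (1B, 1-aligned); 9..10  layer  (1B, 1-aligned); 10..12  -- padding (2B); 12..16  width  (4B, 4-aligned); sizeof = 16, alignof = 4
0..60  refcount  (60B, 4-aligned)
60..76  prio  (16B, 4-aligned)
76..80  lock  (4B, 4-aligned)
80..88  start_time  (8B, 4-aligned)
88..92  pid  (4B, 4-aligned)

88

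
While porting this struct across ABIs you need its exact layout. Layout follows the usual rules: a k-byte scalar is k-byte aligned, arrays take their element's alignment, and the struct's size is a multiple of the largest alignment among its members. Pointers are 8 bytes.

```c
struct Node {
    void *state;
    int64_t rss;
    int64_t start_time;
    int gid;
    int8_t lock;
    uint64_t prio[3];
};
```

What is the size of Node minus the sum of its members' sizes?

0..8  state  (8B, 8-aligned)
8..16  rss  (8B, 8-aligned)
16..24  start_time  (8B, 8-aligned)
24..28  gid  (4B, 4-aligned)
28..29  lock  (1B, 1-aligned)
29..32  -- padding (3B)
32..56  prio  (24B, 8-aligned)
sizeof = 56, alignof = 8
data bytes 53, size 56 → padding 3

3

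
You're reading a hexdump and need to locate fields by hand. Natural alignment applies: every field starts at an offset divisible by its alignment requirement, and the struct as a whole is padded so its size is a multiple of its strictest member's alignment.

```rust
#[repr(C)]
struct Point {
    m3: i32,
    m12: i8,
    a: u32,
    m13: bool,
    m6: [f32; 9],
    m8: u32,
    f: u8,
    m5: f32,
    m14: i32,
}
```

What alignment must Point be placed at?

4

member alignments: m3=4, m12=1, a=4, m13=1, m6=4, m8=4, f=1, m5=4, m14=4
max = 4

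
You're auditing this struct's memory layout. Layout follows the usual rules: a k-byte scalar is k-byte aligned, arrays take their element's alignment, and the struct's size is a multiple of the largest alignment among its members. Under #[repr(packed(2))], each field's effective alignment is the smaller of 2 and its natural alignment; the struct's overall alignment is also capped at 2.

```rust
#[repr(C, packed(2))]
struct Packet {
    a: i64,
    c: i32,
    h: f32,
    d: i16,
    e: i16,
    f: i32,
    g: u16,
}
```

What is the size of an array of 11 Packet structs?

@0: a [8B, align 2] → 8
@8: c [4B, align 2] → 12
@12: h [4B, align 2] → 16
@16: d [2B, align 2] → 18
@18: e [2B, align 2] → 20
@20: f [4B, align 2] → 24
@24: g [2B, align 2] → 26
size 26, align 2
array of 11: 11 × 26 = 286

286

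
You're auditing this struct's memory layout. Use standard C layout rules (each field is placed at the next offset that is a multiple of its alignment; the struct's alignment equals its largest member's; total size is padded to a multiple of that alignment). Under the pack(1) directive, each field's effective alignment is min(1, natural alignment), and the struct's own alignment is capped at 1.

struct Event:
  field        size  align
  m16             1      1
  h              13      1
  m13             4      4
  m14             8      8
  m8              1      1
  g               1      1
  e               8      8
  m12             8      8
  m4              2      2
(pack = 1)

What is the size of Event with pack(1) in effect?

46

0..1  m16  (1B, 1-aligned)
1..14  h  (13B, 1-aligned)
14..18  m13  (4B, 1-aligned)
18..26  m14  (8B, 1-aligned)
26..27  m8  (1B, 1-aligned)
27..28  g  (1B, 1-aligned)
28..36  e  (8B, 1-aligned)
36..44  m12  (8B, 1-aligned)
44..46  m4  (2B, 1-aligned)
sizeof = 46, alignof = 1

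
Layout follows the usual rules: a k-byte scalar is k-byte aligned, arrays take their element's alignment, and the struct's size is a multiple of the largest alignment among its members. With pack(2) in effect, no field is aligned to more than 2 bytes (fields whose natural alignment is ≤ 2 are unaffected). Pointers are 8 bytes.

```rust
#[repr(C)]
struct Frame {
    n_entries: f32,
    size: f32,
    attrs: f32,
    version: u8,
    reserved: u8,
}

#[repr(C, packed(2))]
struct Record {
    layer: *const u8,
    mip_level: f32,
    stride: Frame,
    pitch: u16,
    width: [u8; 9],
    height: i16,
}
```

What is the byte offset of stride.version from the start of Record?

Frame: n_entries at 0 (size 4, align 4) → ends 4; size at 4 (size 4, align 4) → ends 8; attrs at 8 (size 4, align 4) → ends 12; version at 12 (size 1, align 1) → ends 13; reserved at 13 (size 1, align 1) → ends 14; tail pad 2 to reach multiple of 4; total 16 bytes, alignment 4
layer at 0 (size 8, align 2) → ends 8
mip_level at 8 (size 4, align 2) → ends 12
stride at 12 (size 16, align 2) → ends 28
within Frame: version at 12
12 + 12 = 24

24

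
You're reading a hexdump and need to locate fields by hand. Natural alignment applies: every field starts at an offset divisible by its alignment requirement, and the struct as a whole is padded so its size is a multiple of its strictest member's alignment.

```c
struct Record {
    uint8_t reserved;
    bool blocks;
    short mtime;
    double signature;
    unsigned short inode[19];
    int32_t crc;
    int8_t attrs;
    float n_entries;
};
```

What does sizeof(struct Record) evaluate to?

0..1  reserved  (1B, 1-aligned)
1..2  blocks  (1B, 1-aligned)
2..4  mtime  (2B, 2-aligned)
4..8  -- padding (4B)
8..16  signature  (8B, 8-aligned)
16..54  inode  (38B, 2-aligned)
54..56  -- padding (2B)
56..60  crc  (4B, 4-aligned)
60..61  attrs  (1B, 1-aligned)
61..64  -- padding (3B)
64..68  n_entries  (4B, 4-aligned)
68..72  -- tail padding (4B)
sizeof = 72, alignof = 8

72 bytes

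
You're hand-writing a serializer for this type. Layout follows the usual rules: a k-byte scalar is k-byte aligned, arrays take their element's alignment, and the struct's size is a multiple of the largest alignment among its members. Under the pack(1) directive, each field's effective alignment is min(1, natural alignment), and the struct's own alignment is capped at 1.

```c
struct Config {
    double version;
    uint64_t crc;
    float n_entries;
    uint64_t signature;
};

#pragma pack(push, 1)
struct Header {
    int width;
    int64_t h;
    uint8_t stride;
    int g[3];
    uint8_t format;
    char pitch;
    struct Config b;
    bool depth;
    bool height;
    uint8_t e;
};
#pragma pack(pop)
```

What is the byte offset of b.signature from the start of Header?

Config: 0..8  version  (8B, 8-aligned); 8..16  crc  (8B, 8-aligned); 16..20  n_entries  (4B, 4-aligned); 20..24  -- padding (4B); 24..32  signature  (8B, 8-aligned); sizeof = 32, alignof = 8
0..4  width  (4B, 1-aligned)
4..12  h  (8B, 1-aligned)
12..13  stride  (1B, 1-aligned)
13..25  g  (12B, 1-aligned)
25..26  format  (1B, 1-aligned)
26..27  pitch  (1B, 1-aligned)
27..59  b  (32B, 1-aligned)
within Config: signature at 24
27 + 24 = 51

51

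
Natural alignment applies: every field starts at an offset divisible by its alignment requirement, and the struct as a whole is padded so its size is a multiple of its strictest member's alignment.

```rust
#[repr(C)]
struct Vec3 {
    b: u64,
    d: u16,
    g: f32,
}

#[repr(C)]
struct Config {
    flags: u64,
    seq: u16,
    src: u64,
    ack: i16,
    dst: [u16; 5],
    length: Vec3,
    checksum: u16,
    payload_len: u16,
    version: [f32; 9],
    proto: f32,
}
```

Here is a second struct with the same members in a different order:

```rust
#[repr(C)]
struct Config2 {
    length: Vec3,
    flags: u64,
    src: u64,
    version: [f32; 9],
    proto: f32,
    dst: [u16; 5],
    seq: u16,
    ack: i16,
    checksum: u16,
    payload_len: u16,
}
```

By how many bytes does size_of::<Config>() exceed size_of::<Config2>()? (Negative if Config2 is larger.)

Vec3: 0..8  b  (8B, 8-aligned); 8..10  d  (2B, 2-aligned); 10..12  -- padding (2B); 12..16  g  (4B, 4-aligned); sizeof = 16, alignof = 8
0..8  flags  (8B, 8-aligned)
8..10  seq  (2B, 2-aligned)
10..16  -- padding (6B)
16..24  src  (8B, 8-aligned)
24..26  ack  (2B, 2-aligned)
26..36  dst  (10B, 2-aligned)
36..40  -- padding (4B)
40..56  length  (16B, 8-aligned)
56..58  checksum  (2B, 2-aligned)
58..60  payload_len  (2B, 2-aligned)
60..96  version  (36B, 4-aligned)
96..100  proto  (4B, 4-aligned)
100..104  -- tail padding (4B)
sizeof = 104, alignof = 8
— Config2 —
0..16  length  (16B, 8-aligned)
16..24  flags  (8B, 8-aligned)
24..32  src  (8B, 8-aligned)
32..68  version  (36B, 4-aligned)
68..72  proto  (4B, 4-aligned)
72..82  dst  (10B, 2-aligned)
82..84  seq  (2B, 2-aligned)
84..86  ack  (2B, 2-aligned)
86..88  checksum  (2B, 2-aligned)
88..90  payload_len  (2B, 2-aligned)
90..96  -- tail padding (6B)
sizeof = 96, alignof = 8
104 − 96 = 8

8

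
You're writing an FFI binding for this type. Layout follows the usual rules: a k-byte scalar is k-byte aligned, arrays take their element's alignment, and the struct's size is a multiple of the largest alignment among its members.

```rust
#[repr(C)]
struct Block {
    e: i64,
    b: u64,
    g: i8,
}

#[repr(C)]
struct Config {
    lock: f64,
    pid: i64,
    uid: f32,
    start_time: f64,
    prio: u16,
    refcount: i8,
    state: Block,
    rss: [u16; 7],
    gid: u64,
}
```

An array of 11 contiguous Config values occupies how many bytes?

968

Block: 0..8  e  (8B, 8-aligned); 8..16  b  (8B, 8-aligned); 16..17  g  (1B, 1-aligned); 17..24  -- tail padding (7B); sizeof = 24, alignof = 8
0..8  lock  (8B, 8-aligned)
8..16  pid  (8B, 8-aligned)
16..20  uid  (4B, 4-aligned)
20..24  -- padding (4B)
24..32  start_time  (8B, 8-aligned)
32..34  prio  (2B, 2-aligned)
34..35  refcount  (1B, 1-aligned)
35..40  -- padding (5B)
40..64  state  (24B, 8-aligned)
64..78  rss  (14B, 2-aligned)
78..80  -- padding (2B)
80..88  gid  (8B, 8-aligned)
sizeof = 88, alignof = 8
array of 11: 11 × 88 = 968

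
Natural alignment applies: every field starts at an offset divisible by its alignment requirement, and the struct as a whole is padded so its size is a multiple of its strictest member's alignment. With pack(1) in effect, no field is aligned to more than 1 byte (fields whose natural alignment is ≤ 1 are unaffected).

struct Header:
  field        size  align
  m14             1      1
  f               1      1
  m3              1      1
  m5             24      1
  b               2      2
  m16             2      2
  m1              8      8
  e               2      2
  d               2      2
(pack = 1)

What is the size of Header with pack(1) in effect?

43

m14 at 0 (size 1, align 1) → ends 1
f at 1 (size 1, align 1) → ends 2
m3 at 2 (size 1, align 1) → ends 3
m5 at 3 (size 24, align 1) → ends 27
b at 27 (size 2, align 1) → ends 29
m16 at 29 (size 2, align 1) → ends 31
m1 at 31 (size 8, align 1) → ends 39
e at 39 (size 2, align 1) → ends 41
d at 41 (size 2, align 1) → ends 43
total 43 bytes, alignment 1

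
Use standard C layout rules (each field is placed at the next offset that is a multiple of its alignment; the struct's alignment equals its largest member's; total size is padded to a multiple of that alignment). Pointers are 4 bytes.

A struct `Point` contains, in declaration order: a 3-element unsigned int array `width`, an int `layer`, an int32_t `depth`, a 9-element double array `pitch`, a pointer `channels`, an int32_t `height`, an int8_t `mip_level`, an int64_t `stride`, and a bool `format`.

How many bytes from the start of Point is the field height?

@0: width [12B, align 4] → 12
@12: layer [4B, align 4] → 16
@16: depth [4B, align 4] → 20
+4 pad (align 8)
@24: pitch [72B, align 8] → 96
@96: channels [4B, align 4] → 100
@100: height [4B, align 4] → 104

100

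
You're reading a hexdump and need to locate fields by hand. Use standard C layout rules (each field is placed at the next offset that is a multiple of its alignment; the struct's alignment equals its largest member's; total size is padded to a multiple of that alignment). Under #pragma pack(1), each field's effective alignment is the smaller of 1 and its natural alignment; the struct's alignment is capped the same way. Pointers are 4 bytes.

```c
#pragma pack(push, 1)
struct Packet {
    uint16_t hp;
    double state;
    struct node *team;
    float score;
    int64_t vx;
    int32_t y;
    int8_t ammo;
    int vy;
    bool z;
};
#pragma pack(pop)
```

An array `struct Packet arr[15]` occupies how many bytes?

0..2  hp  (2B, 1-aligned)
2..10  state  (8B, 1-aligned)
10..14  team  (4B, 1-aligned)
14..18  score  (4B, 1-aligned)
18..26  vx  (8B, 1-aligned)
26..30  y  (4B, 1-aligned)
30..31  ammo  (1B, 1-aligned)
31..35  vy  (4B, 1-aligned)
35..36  z  (1B, 1-aligned)
sizeof = 36, alignof = 1
array of 15: 15 × 36 = 540

540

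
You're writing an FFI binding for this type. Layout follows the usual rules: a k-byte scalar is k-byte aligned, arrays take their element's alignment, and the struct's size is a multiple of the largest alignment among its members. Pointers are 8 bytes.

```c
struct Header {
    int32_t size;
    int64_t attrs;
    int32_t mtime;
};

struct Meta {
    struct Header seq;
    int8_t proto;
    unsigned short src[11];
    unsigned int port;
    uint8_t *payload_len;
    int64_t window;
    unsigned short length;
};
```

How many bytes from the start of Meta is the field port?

Header: size at 0 (size 4, align 4) → ends 4; pad 4 to align 8 for attrs; attrs at 8 (size 8, align 8) → ends 16; mtime at 16 (size 4, align 4) → ends 20; tail pad 4 to reach multiple of 8; total 24 bytes, alignment 8
seq at 0 (size 24, align 8) → ends 24
proto at 24 (size 1, align 1) → ends 25
pad 1 to align 2 for src
src at 26 (size 22, align 2) → ends 48
port at 48 (size 4, align 4) → ends 52

48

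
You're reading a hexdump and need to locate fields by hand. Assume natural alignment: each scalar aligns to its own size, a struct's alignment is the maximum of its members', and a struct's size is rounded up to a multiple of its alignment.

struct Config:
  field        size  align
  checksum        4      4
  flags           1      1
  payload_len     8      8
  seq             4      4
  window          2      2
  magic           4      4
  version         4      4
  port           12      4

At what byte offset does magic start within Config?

24

0..4  checksum  (4B, 4-aligned)
4..5  flags  (1B, 1-aligned)
5..8  -- padding (3B)
8..16  payload_len  (8B, 8-aligned)
16..20  seq  (4B, 4-aligned)
20..22  window  (2B, 2-aligned)
22..24  -- padding (2B)
24..28  magic  (4B, 4-aligned)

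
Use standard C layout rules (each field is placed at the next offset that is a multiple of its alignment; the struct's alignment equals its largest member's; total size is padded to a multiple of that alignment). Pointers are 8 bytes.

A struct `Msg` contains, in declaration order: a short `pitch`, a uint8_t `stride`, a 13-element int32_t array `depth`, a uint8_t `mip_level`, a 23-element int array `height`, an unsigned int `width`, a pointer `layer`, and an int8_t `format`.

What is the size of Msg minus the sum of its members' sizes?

15

@0: pitch [2B, align 2] → 2
@2: stride [1B, align 1] → 3
+1 pad (align 4)
@4: depth [52B, align 4] → 56
@56: mip_level [1B, align 1] → 57
+3 pad (align 4)
@60: height [92B, align 4] → 152
@152: width [4B, align 4] → 156
+4 pad (align 8)
@160: layer [8B, align 8] → 168
@168: format [1B, align 1] → 169
+7 tail pad (align 8)
size 176, align 8
data bytes 161, size 176 → padding 15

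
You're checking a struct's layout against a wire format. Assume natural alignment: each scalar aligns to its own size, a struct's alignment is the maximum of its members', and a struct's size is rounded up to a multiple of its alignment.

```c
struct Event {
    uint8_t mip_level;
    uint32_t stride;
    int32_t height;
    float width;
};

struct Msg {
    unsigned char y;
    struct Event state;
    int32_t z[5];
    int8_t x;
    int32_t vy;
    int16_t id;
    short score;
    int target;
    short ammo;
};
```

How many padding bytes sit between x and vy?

3

Event: mip_level at 0 (size 1, align 1) → ends 1; pad 3 to align 4 for stride; stride at 4 (size 4, align 4) → ends 8; height at 8 (size 4, align 4) → ends 12; width at 12 (size 4, align 4) → ends 16; total 16 bytes, alignment 4
y at 0 (size 1, align 1) → ends 1
pad 3 to align 4 for state
state at 4 (size 16, align 4) → ends 20
z at 20 (size 20, align 4) → ends 40
x at 40 (size 1, align 1) → ends 41
pad 3 to align 4 for vy
vy at 44 (size 4, align 4) → ends 48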